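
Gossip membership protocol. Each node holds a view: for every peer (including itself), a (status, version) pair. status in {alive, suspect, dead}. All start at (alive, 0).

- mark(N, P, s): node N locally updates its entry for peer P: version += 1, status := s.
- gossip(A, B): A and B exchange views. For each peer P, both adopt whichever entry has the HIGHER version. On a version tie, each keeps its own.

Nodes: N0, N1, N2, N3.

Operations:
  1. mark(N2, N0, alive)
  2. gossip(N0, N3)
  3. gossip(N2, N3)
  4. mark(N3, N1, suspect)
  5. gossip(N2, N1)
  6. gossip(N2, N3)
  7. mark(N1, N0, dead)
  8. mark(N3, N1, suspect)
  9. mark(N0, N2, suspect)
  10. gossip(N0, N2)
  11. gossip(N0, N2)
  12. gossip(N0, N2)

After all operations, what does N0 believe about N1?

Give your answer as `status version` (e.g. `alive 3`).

Answer: suspect 1

Derivation:
Op 1: N2 marks N0=alive -> (alive,v1)
Op 2: gossip N0<->N3 -> N0.N0=(alive,v0) N0.N1=(alive,v0) N0.N2=(alive,v0) N0.N3=(alive,v0) | N3.N0=(alive,v0) N3.N1=(alive,v0) N3.N2=(alive,v0) N3.N3=(alive,v0)
Op 3: gossip N2<->N3 -> N2.N0=(alive,v1) N2.N1=(alive,v0) N2.N2=(alive,v0) N2.N3=(alive,v0) | N3.N0=(alive,v1) N3.N1=(alive,v0) N3.N2=(alive,v0) N3.N3=(alive,v0)
Op 4: N3 marks N1=suspect -> (suspect,v1)
Op 5: gossip N2<->N1 -> N2.N0=(alive,v1) N2.N1=(alive,v0) N2.N2=(alive,v0) N2.N3=(alive,v0) | N1.N0=(alive,v1) N1.N1=(alive,v0) N1.N2=(alive,v0) N1.N3=(alive,v0)
Op 6: gossip N2<->N3 -> N2.N0=(alive,v1) N2.N1=(suspect,v1) N2.N2=(alive,v0) N2.N3=(alive,v0) | N3.N0=(alive,v1) N3.N1=(suspect,v1) N3.N2=(alive,v0) N3.N3=(alive,v0)
Op 7: N1 marks N0=dead -> (dead,v2)
Op 8: N3 marks N1=suspect -> (suspect,v2)
Op 9: N0 marks N2=suspect -> (suspect,v1)
Op 10: gossip N0<->N2 -> N0.N0=(alive,v1) N0.N1=(suspect,v1) N0.N2=(suspect,v1) N0.N3=(alive,v0) | N2.N0=(alive,v1) N2.N1=(suspect,v1) N2.N2=(suspect,v1) N2.N3=(alive,v0)
Op 11: gossip N0<->N2 -> N0.N0=(alive,v1) N0.N1=(suspect,v1) N0.N2=(suspect,v1) N0.N3=(alive,v0) | N2.N0=(alive,v1) N2.N1=(suspect,v1) N2.N2=(suspect,v1) N2.N3=(alive,v0)
Op 12: gossip N0<->N2 -> N0.N0=(alive,v1) N0.N1=(suspect,v1) N0.N2=(suspect,v1) N0.N3=(alive,v0) | N2.N0=(alive,v1) N2.N1=(suspect,v1) N2.N2=(suspect,v1) N2.N3=(alive,v0)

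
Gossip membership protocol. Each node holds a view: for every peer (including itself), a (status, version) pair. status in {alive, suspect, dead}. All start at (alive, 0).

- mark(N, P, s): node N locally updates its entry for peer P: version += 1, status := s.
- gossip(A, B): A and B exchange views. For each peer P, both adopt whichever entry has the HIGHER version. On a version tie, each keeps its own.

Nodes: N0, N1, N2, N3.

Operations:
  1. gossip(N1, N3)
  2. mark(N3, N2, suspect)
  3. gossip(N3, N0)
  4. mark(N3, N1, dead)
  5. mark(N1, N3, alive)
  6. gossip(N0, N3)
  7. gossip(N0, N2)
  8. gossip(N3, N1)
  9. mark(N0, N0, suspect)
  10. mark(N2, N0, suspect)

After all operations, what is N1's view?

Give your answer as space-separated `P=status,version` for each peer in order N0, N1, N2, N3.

Answer: N0=alive,0 N1=dead,1 N2=suspect,1 N3=alive,1

Derivation:
Op 1: gossip N1<->N3 -> N1.N0=(alive,v0) N1.N1=(alive,v0) N1.N2=(alive,v0) N1.N3=(alive,v0) | N3.N0=(alive,v0) N3.N1=(alive,v0) N3.N2=(alive,v0) N3.N3=(alive,v0)
Op 2: N3 marks N2=suspect -> (suspect,v1)
Op 3: gossip N3<->N0 -> N3.N0=(alive,v0) N3.N1=(alive,v0) N3.N2=(suspect,v1) N3.N3=(alive,v0) | N0.N0=(alive,v0) N0.N1=(alive,v0) N0.N2=(suspect,v1) N0.N3=(alive,v0)
Op 4: N3 marks N1=dead -> (dead,v1)
Op 5: N1 marks N3=alive -> (alive,v1)
Op 6: gossip N0<->N3 -> N0.N0=(alive,v0) N0.N1=(dead,v1) N0.N2=(suspect,v1) N0.N3=(alive,v0) | N3.N0=(alive,v0) N3.N1=(dead,v1) N3.N2=(suspect,v1) N3.N3=(alive,v0)
Op 7: gossip N0<->N2 -> N0.N0=(alive,v0) N0.N1=(dead,v1) N0.N2=(suspect,v1) N0.N3=(alive,v0) | N2.N0=(alive,v0) N2.N1=(dead,v1) N2.N2=(suspect,v1) N2.N3=(alive,v0)
Op 8: gossip N3<->N1 -> N3.N0=(alive,v0) N3.N1=(dead,v1) N3.N2=(suspect,v1) N3.N3=(alive,v1) | N1.N0=(alive,v0) N1.N1=(dead,v1) N1.N2=(suspect,v1) N1.N3=(alive,v1)
Op 9: N0 marks N0=suspect -> (suspect,v1)
Op 10: N2 marks N0=suspect -> (suspect,v1)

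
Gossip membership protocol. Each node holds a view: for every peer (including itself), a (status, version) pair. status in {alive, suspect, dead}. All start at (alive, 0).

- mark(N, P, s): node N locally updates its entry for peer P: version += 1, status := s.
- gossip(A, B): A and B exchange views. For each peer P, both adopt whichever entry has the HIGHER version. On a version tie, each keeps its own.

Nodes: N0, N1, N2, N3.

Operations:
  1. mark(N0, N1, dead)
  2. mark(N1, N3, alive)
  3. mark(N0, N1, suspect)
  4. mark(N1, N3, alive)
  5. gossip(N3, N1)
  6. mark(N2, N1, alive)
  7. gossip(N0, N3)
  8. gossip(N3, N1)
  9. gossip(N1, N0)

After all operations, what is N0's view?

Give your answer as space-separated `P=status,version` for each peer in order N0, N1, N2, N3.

Answer: N0=alive,0 N1=suspect,2 N2=alive,0 N3=alive,2

Derivation:
Op 1: N0 marks N1=dead -> (dead,v1)
Op 2: N1 marks N3=alive -> (alive,v1)
Op 3: N0 marks N1=suspect -> (suspect,v2)
Op 4: N1 marks N3=alive -> (alive,v2)
Op 5: gossip N3<->N1 -> N3.N0=(alive,v0) N3.N1=(alive,v0) N3.N2=(alive,v0) N3.N3=(alive,v2) | N1.N0=(alive,v0) N1.N1=(alive,v0) N1.N2=(alive,v0) N1.N3=(alive,v2)
Op 6: N2 marks N1=alive -> (alive,v1)
Op 7: gossip N0<->N3 -> N0.N0=(alive,v0) N0.N1=(suspect,v2) N0.N2=(alive,v0) N0.N3=(alive,v2) | N3.N0=(alive,v0) N3.N1=(suspect,v2) N3.N2=(alive,v0) N3.N3=(alive,v2)
Op 8: gossip N3<->N1 -> N3.N0=(alive,v0) N3.N1=(suspect,v2) N3.N2=(alive,v0) N3.N3=(alive,v2) | N1.N0=(alive,v0) N1.N1=(suspect,v2) N1.N2=(alive,v0) N1.N3=(alive,v2)
Op 9: gossip N1<->N0 -> N1.N0=(alive,v0) N1.N1=(suspect,v2) N1.N2=(alive,v0) N1.N3=(alive,v2) | N0.N0=(alive,v0) N0.N1=(suspect,v2) N0.N2=(alive,v0) N0.N3=(alive,v2)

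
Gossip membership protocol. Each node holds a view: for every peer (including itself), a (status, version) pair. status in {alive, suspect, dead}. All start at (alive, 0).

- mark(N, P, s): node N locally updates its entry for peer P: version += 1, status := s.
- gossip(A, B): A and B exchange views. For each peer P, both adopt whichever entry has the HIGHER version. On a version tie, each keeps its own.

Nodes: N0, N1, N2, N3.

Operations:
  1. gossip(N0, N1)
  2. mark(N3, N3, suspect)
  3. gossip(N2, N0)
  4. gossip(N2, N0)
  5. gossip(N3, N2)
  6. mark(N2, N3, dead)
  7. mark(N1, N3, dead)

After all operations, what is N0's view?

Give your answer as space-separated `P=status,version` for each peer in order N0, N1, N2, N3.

Answer: N0=alive,0 N1=alive,0 N2=alive,0 N3=alive,0

Derivation:
Op 1: gossip N0<->N1 -> N0.N0=(alive,v0) N0.N1=(alive,v0) N0.N2=(alive,v0) N0.N3=(alive,v0) | N1.N0=(alive,v0) N1.N1=(alive,v0) N1.N2=(alive,v0) N1.N3=(alive,v0)
Op 2: N3 marks N3=suspect -> (suspect,v1)
Op 3: gossip N2<->N0 -> N2.N0=(alive,v0) N2.N1=(alive,v0) N2.N2=(alive,v0) N2.N3=(alive,v0) | N0.N0=(alive,v0) N0.N1=(alive,v0) N0.N2=(alive,v0) N0.N3=(alive,v0)
Op 4: gossip N2<->N0 -> N2.N0=(alive,v0) N2.N1=(alive,v0) N2.N2=(alive,v0) N2.N3=(alive,v0) | N0.N0=(alive,v0) N0.N1=(alive,v0) N0.N2=(alive,v0) N0.N3=(alive,v0)
Op 5: gossip N3<->N2 -> N3.N0=(alive,v0) N3.N1=(alive,v0) N3.N2=(alive,v0) N3.N3=(suspect,v1) | N2.N0=(alive,v0) N2.N1=(alive,v0) N2.N2=(alive,v0) N2.N3=(suspect,v1)
Op 6: N2 marks N3=dead -> (dead,v2)
Op 7: N1 marks N3=dead -> (dead,v1)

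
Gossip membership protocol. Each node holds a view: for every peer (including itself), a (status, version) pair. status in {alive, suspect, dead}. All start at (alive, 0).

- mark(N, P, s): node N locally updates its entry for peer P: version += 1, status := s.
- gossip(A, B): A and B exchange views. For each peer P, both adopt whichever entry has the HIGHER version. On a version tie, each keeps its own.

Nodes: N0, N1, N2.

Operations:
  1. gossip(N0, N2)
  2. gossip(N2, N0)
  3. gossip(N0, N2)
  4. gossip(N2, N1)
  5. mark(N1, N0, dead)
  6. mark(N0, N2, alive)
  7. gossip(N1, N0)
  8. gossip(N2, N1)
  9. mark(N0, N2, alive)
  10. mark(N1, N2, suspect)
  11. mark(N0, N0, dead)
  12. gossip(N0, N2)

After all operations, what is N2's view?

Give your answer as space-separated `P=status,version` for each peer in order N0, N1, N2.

Answer: N0=dead,2 N1=alive,0 N2=alive,2

Derivation:
Op 1: gossip N0<->N2 -> N0.N0=(alive,v0) N0.N1=(alive,v0) N0.N2=(alive,v0) | N2.N0=(alive,v0) N2.N1=(alive,v0) N2.N2=(alive,v0)
Op 2: gossip N2<->N0 -> N2.N0=(alive,v0) N2.N1=(alive,v0) N2.N2=(alive,v0) | N0.N0=(alive,v0) N0.N1=(alive,v0) N0.N2=(alive,v0)
Op 3: gossip N0<->N2 -> N0.N0=(alive,v0) N0.N1=(alive,v0) N0.N2=(alive,v0) | N2.N0=(alive,v0) N2.N1=(alive,v0) N2.N2=(alive,v0)
Op 4: gossip N2<->N1 -> N2.N0=(alive,v0) N2.N1=(alive,v0) N2.N2=(alive,v0) | N1.N0=(alive,v0) N1.N1=(alive,v0) N1.N2=(alive,v0)
Op 5: N1 marks N0=dead -> (dead,v1)
Op 6: N0 marks N2=alive -> (alive,v1)
Op 7: gossip N1<->N0 -> N1.N0=(dead,v1) N1.N1=(alive,v0) N1.N2=(alive,v1) | N0.N0=(dead,v1) N0.N1=(alive,v0) N0.N2=(alive,v1)
Op 8: gossip N2<->N1 -> N2.N0=(dead,v1) N2.N1=(alive,v0) N2.N2=(alive,v1) | N1.N0=(dead,v1) N1.N1=(alive,v0) N1.N2=(alive,v1)
Op 9: N0 marks N2=alive -> (alive,v2)
Op 10: N1 marks N2=suspect -> (suspect,v2)
Op 11: N0 marks N0=dead -> (dead,v2)
Op 12: gossip N0<->N2 -> N0.N0=(dead,v2) N0.N1=(alive,v0) N0.N2=(alive,v2) | N2.N0=(dead,v2) N2.N1=(alive,v0) N2.N2=(alive,v2)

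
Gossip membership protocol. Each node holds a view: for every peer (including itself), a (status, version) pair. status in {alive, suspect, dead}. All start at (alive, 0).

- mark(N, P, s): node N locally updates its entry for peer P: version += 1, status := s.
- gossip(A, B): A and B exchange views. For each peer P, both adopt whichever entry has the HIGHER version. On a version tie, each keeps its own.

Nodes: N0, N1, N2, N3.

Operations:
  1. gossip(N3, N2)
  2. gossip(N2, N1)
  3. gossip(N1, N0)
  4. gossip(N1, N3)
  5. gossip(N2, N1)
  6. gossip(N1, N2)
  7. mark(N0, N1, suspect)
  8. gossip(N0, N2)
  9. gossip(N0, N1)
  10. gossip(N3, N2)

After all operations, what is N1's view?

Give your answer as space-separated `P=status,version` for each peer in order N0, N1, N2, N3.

Op 1: gossip N3<->N2 -> N3.N0=(alive,v0) N3.N1=(alive,v0) N3.N2=(alive,v0) N3.N3=(alive,v0) | N2.N0=(alive,v0) N2.N1=(alive,v0) N2.N2=(alive,v0) N2.N3=(alive,v0)
Op 2: gossip N2<->N1 -> N2.N0=(alive,v0) N2.N1=(alive,v0) N2.N2=(alive,v0) N2.N3=(alive,v0) | N1.N0=(alive,v0) N1.N1=(alive,v0) N1.N2=(alive,v0) N1.N3=(alive,v0)
Op 3: gossip N1<->N0 -> N1.N0=(alive,v0) N1.N1=(alive,v0) N1.N2=(alive,v0) N1.N3=(alive,v0) | N0.N0=(alive,v0) N0.N1=(alive,v0) N0.N2=(alive,v0) N0.N3=(alive,v0)
Op 4: gossip N1<->N3 -> N1.N0=(alive,v0) N1.N1=(alive,v0) N1.N2=(alive,v0) N1.N3=(alive,v0) | N3.N0=(alive,v0) N3.N1=(alive,v0) N3.N2=(alive,v0) N3.N3=(alive,v0)
Op 5: gossip N2<->N1 -> N2.N0=(alive,v0) N2.N1=(alive,v0) N2.N2=(alive,v0) N2.N3=(alive,v0) | N1.N0=(alive,v0) N1.N1=(alive,v0) N1.N2=(alive,v0) N1.N3=(alive,v0)
Op 6: gossip N1<->N2 -> N1.N0=(alive,v0) N1.N1=(alive,v0) N1.N2=(alive,v0) N1.N3=(alive,v0) | N2.N0=(alive,v0) N2.N1=(alive,v0) N2.N2=(alive,v0) N2.N3=(alive,v0)
Op 7: N0 marks N1=suspect -> (suspect,v1)
Op 8: gossip N0<->N2 -> N0.N0=(alive,v0) N0.N1=(suspect,v1) N0.N2=(alive,v0) N0.N3=(alive,v0) | N2.N0=(alive,v0) N2.N1=(suspect,v1) N2.N2=(alive,v0) N2.N3=(alive,v0)
Op 9: gossip N0<->N1 -> N0.N0=(alive,v0) N0.N1=(suspect,v1) N0.N2=(alive,v0) N0.N3=(alive,v0) | N1.N0=(alive,v0) N1.N1=(suspect,v1) N1.N2=(alive,v0) N1.N3=(alive,v0)
Op 10: gossip N3<->N2 -> N3.N0=(alive,v0) N3.N1=(suspect,v1) N3.N2=(alive,v0) N3.N3=(alive,v0) | N2.N0=(alive,v0) N2.N1=(suspect,v1) N2.N2=(alive,v0) N2.N3=(alive,v0)

Answer: N0=alive,0 N1=suspect,1 N2=alive,0 N3=alive,0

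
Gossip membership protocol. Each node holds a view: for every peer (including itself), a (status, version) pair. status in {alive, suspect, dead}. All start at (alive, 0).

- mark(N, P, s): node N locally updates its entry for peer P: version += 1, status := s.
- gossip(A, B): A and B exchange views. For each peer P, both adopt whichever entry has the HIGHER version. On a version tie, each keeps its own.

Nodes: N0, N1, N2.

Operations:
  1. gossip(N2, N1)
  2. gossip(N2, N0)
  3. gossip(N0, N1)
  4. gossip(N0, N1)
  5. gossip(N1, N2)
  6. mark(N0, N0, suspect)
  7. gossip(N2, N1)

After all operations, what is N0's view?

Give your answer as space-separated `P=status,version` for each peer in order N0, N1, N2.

Answer: N0=suspect,1 N1=alive,0 N2=alive,0

Derivation:
Op 1: gossip N2<->N1 -> N2.N0=(alive,v0) N2.N1=(alive,v0) N2.N2=(alive,v0) | N1.N0=(alive,v0) N1.N1=(alive,v0) N1.N2=(alive,v0)
Op 2: gossip N2<->N0 -> N2.N0=(alive,v0) N2.N1=(alive,v0) N2.N2=(alive,v0) | N0.N0=(alive,v0) N0.N1=(alive,v0) N0.N2=(alive,v0)
Op 3: gossip N0<->N1 -> N0.N0=(alive,v0) N0.N1=(alive,v0) N0.N2=(alive,v0) | N1.N0=(alive,v0) N1.N1=(alive,v0) N1.N2=(alive,v0)
Op 4: gossip N0<->N1 -> N0.N0=(alive,v0) N0.N1=(alive,v0) N0.N2=(alive,v0) | N1.N0=(alive,v0) N1.N1=(alive,v0) N1.N2=(alive,v0)
Op 5: gossip N1<->N2 -> N1.N0=(alive,v0) N1.N1=(alive,v0) N1.N2=(alive,v0) | N2.N0=(alive,v0) N2.N1=(alive,v0) N2.N2=(alive,v0)
Op 6: N0 marks N0=suspect -> (suspect,v1)
Op 7: gossip N2<->N1 -> N2.N0=(alive,v0) N2.N1=(alive,v0) N2.N2=(alive,v0) | N1.N0=(alive,v0) N1.N1=(alive,v0) N1.N2=(alive,v0)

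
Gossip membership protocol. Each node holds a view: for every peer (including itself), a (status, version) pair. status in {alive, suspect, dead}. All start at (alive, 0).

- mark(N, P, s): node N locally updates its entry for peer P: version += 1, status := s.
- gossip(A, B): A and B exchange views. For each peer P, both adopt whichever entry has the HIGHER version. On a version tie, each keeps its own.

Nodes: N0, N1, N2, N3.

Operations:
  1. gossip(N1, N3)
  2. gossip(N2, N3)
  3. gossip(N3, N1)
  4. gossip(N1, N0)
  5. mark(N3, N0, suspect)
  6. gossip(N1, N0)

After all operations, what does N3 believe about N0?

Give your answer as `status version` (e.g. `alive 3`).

Op 1: gossip N1<->N3 -> N1.N0=(alive,v0) N1.N1=(alive,v0) N1.N2=(alive,v0) N1.N3=(alive,v0) | N3.N0=(alive,v0) N3.N1=(alive,v0) N3.N2=(alive,v0) N3.N3=(alive,v0)
Op 2: gossip N2<->N3 -> N2.N0=(alive,v0) N2.N1=(alive,v0) N2.N2=(alive,v0) N2.N3=(alive,v0) | N3.N0=(alive,v0) N3.N1=(alive,v0) N3.N2=(alive,v0) N3.N3=(alive,v0)
Op 3: gossip N3<->N1 -> N3.N0=(alive,v0) N3.N1=(alive,v0) N3.N2=(alive,v0) N3.N3=(alive,v0) | N1.N0=(alive,v0) N1.N1=(alive,v0) N1.N2=(alive,v0) N1.N3=(alive,v0)
Op 4: gossip N1<->N0 -> N1.N0=(alive,v0) N1.N1=(alive,v0) N1.N2=(alive,v0) N1.N3=(alive,v0) | N0.N0=(alive,v0) N0.N1=(alive,v0) N0.N2=(alive,v0) N0.N3=(alive,v0)
Op 5: N3 marks N0=suspect -> (suspect,v1)
Op 6: gossip N1<->N0 -> N1.N0=(alive,v0) N1.N1=(alive,v0) N1.N2=(alive,v0) N1.N3=(alive,v0) | N0.N0=(alive,v0) N0.N1=(alive,v0) N0.N2=(alive,v0) N0.N3=(alive,v0)

Answer: suspect 1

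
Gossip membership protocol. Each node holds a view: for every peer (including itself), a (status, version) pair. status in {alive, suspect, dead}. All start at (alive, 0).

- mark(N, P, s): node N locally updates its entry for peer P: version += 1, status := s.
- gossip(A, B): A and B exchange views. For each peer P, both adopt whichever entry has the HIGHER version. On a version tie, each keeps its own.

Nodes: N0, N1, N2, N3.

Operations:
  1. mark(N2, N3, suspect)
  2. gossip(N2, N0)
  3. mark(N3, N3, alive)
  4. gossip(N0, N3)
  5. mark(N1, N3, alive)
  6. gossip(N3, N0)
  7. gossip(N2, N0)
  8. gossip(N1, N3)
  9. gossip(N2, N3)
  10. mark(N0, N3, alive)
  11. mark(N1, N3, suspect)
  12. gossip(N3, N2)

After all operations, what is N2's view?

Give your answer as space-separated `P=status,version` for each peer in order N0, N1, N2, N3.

Op 1: N2 marks N3=suspect -> (suspect,v1)
Op 2: gossip N2<->N0 -> N2.N0=(alive,v0) N2.N1=(alive,v0) N2.N2=(alive,v0) N2.N3=(suspect,v1) | N0.N0=(alive,v0) N0.N1=(alive,v0) N0.N2=(alive,v0) N0.N3=(suspect,v1)
Op 3: N3 marks N3=alive -> (alive,v1)
Op 4: gossip N0<->N3 -> N0.N0=(alive,v0) N0.N1=(alive,v0) N0.N2=(alive,v0) N0.N3=(suspect,v1) | N3.N0=(alive,v0) N3.N1=(alive,v0) N3.N2=(alive,v0) N3.N3=(alive,v1)
Op 5: N1 marks N3=alive -> (alive,v1)
Op 6: gossip N3<->N0 -> N3.N0=(alive,v0) N3.N1=(alive,v0) N3.N2=(alive,v0) N3.N3=(alive,v1) | N0.N0=(alive,v0) N0.N1=(alive,v0) N0.N2=(alive,v0) N0.N3=(suspect,v1)
Op 7: gossip N2<->N0 -> N2.N0=(alive,v0) N2.N1=(alive,v0) N2.N2=(alive,v0) N2.N3=(suspect,v1) | N0.N0=(alive,v0) N0.N1=(alive,v0) N0.N2=(alive,v0) N0.N3=(suspect,v1)
Op 8: gossip N1<->N3 -> N1.N0=(alive,v0) N1.N1=(alive,v0) N1.N2=(alive,v0) N1.N3=(alive,v1) | N3.N0=(alive,v0) N3.N1=(alive,v0) N3.N2=(alive,v0) N3.N3=(alive,v1)
Op 9: gossip N2<->N3 -> N2.N0=(alive,v0) N2.N1=(alive,v0) N2.N2=(alive,v0) N2.N3=(suspect,v1) | N3.N0=(alive,v0) N3.N1=(alive,v0) N3.N2=(alive,v0) N3.N3=(alive,v1)
Op 10: N0 marks N3=alive -> (alive,v2)
Op 11: N1 marks N3=suspect -> (suspect,v2)
Op 12: gossip N3<->N2 -> N3.N0=(alive,v0) N3.N1=(alive,v0) N3.N2=(alive,v0) N3.N3=(alive,v1) | N2.N0=(alive,v0) N2.N1=(alive,v0) N2.N2=(alive,v0) N2.N3=(suspect,v1)

Answer: N0=alive,0 N1=alive,0 N2=alive,0 N3=suspect,1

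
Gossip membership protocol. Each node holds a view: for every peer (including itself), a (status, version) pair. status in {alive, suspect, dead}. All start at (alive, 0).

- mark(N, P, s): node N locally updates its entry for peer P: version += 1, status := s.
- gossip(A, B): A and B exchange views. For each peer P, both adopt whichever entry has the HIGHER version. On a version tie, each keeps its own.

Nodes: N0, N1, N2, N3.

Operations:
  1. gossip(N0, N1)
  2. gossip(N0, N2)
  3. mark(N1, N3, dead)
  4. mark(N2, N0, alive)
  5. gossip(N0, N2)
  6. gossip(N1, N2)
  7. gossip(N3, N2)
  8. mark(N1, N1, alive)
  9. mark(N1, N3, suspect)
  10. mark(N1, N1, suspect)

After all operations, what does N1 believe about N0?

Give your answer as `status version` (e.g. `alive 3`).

Op 1: gossip N0<->N1 -> N0.N0=(alive,v0) N0.N1=(alive,v0) N0.N2=(alive,v0) N0.N3=(alive,v0) | N1.N0=(alive,v0) N1.N1=(alive,v0) N1.N2=(alive,v0) N1.N3=(alive,v0)
Op 2: gossip N0<->N2 -> N0.N0=(alive,v0) N0.N1=(alive,v0) N0.N2=(alive,v0) N0.N3=(alive,v0) | N2.N0=(alive,v0) N2.N1=(alive,v0) N2.N2=(alive,v0) N2.N3=(alive,v0)
Op 3: N1 marks N3=dead -> (dead,v1)
Op 4: N2 marks N0=alive -> (alive,v1)
Op 5: gossip N0<->N2 -> N0.N0=(alive,v1) N0.N1=(alive,v0) N0.N2=(alive,v0) N0.N3=(alive,v0) | N2.N0=(alive,v1) N2.N1=(alive,v0) N2.N2=(alive,v0) N2.N3=(alive,v0)
Op 6: gossip N1<->N2 -> N1.N0=(alive,v1) N1.N1=(alive,v0) N1.N2=(alive,v0) N1.N3=(dead,v1) | N2.N0=(alive,v1) N2.N1=(alive,v0) N2.N2=(alive,v0) N2.N3=(dead,v1)
Op 7: gossip N3<->N2 -> N3.N0=(alive,v1) N3.N1=(alive,v0) N3.N2=(alive,v0) N3.N3=(dead,v1) | N2.N0=(alive,v1) N2.N1=(alive,v0) N2.N2=(alive,v0) N2.N3=(dead,v1)
Op 8: N1 marks N1=alive -> (alive,v1)
Op 9: N1 marks N3=suspect -> (suspect,v2)
Op 10: N1 marks N1=suspect -> (suspect,v2)

Answer: alive 1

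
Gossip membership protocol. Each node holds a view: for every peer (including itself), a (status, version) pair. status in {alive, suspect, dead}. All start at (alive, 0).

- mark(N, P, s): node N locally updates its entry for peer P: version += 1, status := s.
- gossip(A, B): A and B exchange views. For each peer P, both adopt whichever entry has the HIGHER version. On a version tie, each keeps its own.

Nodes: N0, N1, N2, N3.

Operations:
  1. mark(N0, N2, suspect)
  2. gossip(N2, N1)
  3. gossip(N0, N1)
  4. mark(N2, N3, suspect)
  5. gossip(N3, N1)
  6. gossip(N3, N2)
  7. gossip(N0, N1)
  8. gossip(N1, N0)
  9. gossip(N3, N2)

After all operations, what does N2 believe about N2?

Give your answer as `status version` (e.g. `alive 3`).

Op 1: N0 marks N2=suspect -> (suspect,v1)
Op 2: gossip N2<->N1 -> N2.N0=(alive,v0) N2.N1=(alive,v0) N2.N2=(alive,v0) N2.N3=(alive,v0) | N1.N0=(alive,v0) N1.N1=(alive,v0) N1.N2=(alive,v0) N1.N3=(alive,v0)
Op 3: gossip N0<->N1 -> N0.N0=(alive,v0) N0.N1=(alive,v0) N0.N2=(suspect,v1) N0.N3=(alive,v0) | N1.N0=(alive,v0) N1.N1=(alive,v0) N1.N2=(suspect,v1) N1.N3=(alive,v0)
Op 4: N2 marks N3=suspect -> (suspect,v1)
Op 5: gossip N3<->N1 -> N3.N0=(alive,v0) N3.N1=(alive,v0) N3.N2=(suspect,v1) N3.N3=(alive,v0) | N1.N0=(alive,v0) N1.N1=(alive,v0) N1.N2=(suspect,v1) N1.N3=(alive,v0)
Op 6: gossip N3<->N2 -> N3.N0=(alive,v0) N3.N1=(alive,v0) N3.N2=(suspect,v1) N3.N3=(suspect,v1) | N2.N0=(alive,v0) N2.N1=(alive,v0) N2.N2=(suspect,v1) N2.N3=(suspect,v1)
Op 7: gossip N0<->N1 -> N0.N0=(alive,v0) N0.N1=(alive,v0) N0.N2=(suspect,v1) N0.N3=(alive,v0) | N1.N0=(alive,v0) N1.N1=(alive,v0) N1.N2=(suspect,v1) N1.N3=(alive,v0)
Op 8: gossip N1<->N0 -> N1.N0=(alive,v0) N1.N1=(alive,v0) N1.N2=(suspect,v1) N1.N3=(alive,v0) | N0.N0=(alive,v0) N0.N1=(alive,v0) N0.N2=(suspect,v1) N0.N3=(alive,v0)
Op 9: gossip N3<->N2 -> N3.N0=(alive,v0) N3.N1=(alive,v0) N3.N2=(suspect,v1) N3.N3=(suspect,v1) | N2.N0=(alive,v0) N2.N1=(alive,v0) N2.N2=(suspect,v1) N2.N3=(suspect,v1)

Answer: suspect 1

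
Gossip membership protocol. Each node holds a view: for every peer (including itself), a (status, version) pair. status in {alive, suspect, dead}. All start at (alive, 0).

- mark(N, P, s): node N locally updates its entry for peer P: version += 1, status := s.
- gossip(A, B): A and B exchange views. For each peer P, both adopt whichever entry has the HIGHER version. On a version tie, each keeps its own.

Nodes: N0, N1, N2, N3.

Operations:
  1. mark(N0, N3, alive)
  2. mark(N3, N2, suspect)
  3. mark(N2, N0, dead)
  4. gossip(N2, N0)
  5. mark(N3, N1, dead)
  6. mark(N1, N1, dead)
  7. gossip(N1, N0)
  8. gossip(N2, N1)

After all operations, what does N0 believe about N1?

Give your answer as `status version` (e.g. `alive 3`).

Answer: dead 1

Derivation:
Op 1: N0 marks N3=alive -> (alive,v1)
Op 2: N3 marks N2=suspect -> (suspect,v1)
Op 3: N2 marks N0=dead -> (dead,v1)
Op 4: gossip N2<->N0 -> N2.N0=(dead,v1) N2.N1=(alive,v0) N2.N2=(alive,v0) N2.N3=(alive,v1) | N0.N0=(dead,v1) N0.N1=(alive,v0) N0.N2=(alive,v0) N0.N3=(alive,v1)
Op 5: N3 marks N1=dead -> (dead,v1)
Op 6: N1 marks N1=dead -> (dead,v1)
Op 7: gossip N1<->N0 -> N1.N0=(dead,v1) N1.N1=(dead,v1) N1.N2=(alive,v0) N1.N3=(alive,v1) | N0.N0=(dead,v1) N0.N1=(dead,v1) N0.N2=(alive,v0) N0.N3=(alive,v1)
Op 8: gossip N2<->N1 -> N2.N0=(dead,v1) N2.N1=(dead,v1) N2.N2=(alive,v0) N2.N3=(alive,v1) | N1.N0=(dead,v1) N1.N1=(dead,v1) N1.N2=(alive,v0) N1.N3=(alive,v1)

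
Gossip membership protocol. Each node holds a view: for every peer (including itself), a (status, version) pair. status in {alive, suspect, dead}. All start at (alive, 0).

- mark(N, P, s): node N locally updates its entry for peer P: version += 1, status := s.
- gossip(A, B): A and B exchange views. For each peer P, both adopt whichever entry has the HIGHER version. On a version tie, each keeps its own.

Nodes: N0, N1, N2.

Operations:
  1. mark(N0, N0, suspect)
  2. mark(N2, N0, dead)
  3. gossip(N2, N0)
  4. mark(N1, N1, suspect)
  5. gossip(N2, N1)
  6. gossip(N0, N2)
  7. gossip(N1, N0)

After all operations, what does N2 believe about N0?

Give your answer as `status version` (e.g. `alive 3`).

Answer: dead 1

Derivation:
Op 1: N0 marks N0=suspect -> (suspect,v1)
Op 2: N2 marks N0=dead -> (dead,v1)
Op 3: gossip N2<->N0 -> N2.N0=(dead,v1) N2.N1=(alive,v0) N2.N2=(alive,v0) | N0.N0=(suspect,v1) N0.N1=(alive,v0) N0.N2=(alive,v0)
Op 4: N1 marks N1=suspect -> (suspect,v1)
Op 5: gossip N2<->N1 -> N2.N0=(dead,v1) N2.N1=(suspect,v1) N2.N2=(alive,v0) | N1.N0=(dead,v1) N1.N1=(suspect,v1) N1.N2=(alive,v0)
Op 6: gossip N0<->N2 -> N0.N0=(suspect,v1) N0.N1=(suspect,v1) N0.N2=(alive,v0) | N2.N0=(dead,v1) N2.N1=(suspect,v1) N2.N2=(alive,v0)
Op 7: gossip N1<->N0 -> N1.N0=(dead,v1) N1.N1=(suspect,v1) N1.N2=(alive,v0) | N0.N0=(suspect,v1) N0.N1=(suspect,v1) N0.N2=(alive,v0)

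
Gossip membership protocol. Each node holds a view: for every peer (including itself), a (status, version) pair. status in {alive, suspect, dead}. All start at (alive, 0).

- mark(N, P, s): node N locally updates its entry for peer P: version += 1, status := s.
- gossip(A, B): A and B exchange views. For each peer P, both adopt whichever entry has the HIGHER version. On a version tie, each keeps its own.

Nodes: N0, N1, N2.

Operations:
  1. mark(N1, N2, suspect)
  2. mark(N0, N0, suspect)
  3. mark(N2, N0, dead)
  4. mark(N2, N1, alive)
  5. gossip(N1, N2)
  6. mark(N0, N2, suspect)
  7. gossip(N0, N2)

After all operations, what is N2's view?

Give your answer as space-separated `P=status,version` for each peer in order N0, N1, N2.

Op 1: N1 marks N2=suspect -> (suspect,v1)
Op 2: N0 marks N0=suspect -> (suspect,v1)
Op 3: N2 marks N0=dead -> (dead,v1)
Op 4: N2 marks N1=alive -> (alive,v1)
Op 5: gossip N1<->N2 -> N1.N0=(dead,v1) N1.N1=(alive,v1) N1.N2=(suspect,v1) | N2.N0=(dead,v1) N2.N1=(alive,v1) N2.N2=(suspect,v1)
Op 6: N0 marks N2=suspect -> (suspect,v1)
Op 7: gossip N0<->N2 -> N0.N0=(suspect,v1) N0.N1=(alive,v1) N0.N2=(suspect,v1) | N2.N0=(dead,v1) N2.N1=(alive,v1) N2.N2=(suspect,v1)

Answer: N0=dead,1 N1=alive,1 N2=suspect,1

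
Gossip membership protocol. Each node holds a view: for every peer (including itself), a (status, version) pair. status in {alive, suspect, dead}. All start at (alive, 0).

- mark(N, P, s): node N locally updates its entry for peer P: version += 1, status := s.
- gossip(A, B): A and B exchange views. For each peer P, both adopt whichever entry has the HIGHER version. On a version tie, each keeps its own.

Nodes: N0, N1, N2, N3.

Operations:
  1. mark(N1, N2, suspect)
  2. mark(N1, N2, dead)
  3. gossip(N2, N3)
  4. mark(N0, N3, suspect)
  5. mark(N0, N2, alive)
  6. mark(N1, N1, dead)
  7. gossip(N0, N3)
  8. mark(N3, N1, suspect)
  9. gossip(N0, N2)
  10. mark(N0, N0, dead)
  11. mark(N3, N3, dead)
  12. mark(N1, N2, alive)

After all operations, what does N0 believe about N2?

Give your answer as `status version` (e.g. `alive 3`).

Op 1: N1 marks N2=suspect -> (suspect,v1)
Op 2: N1 marks N2=dead -> (dead,v2)
Op 3: gossip N2<->N3 -> N2.N0=(alive,v0) N2.N1=(alive,v0) N2.N2=(alive,v0) N2.N3=(alive,v0) | N3.N0=(alive,v0) N3.N1=(alive,v0) N3.N2=(alive,v0) N3.N3=(alive,v0)
Op 4: N0 marks N3=suspect -> (suspect,v1)
Op 5: N0 marks N2=alive -> (alive,v1)
Op 6: N1 marks N1=dead -> (dead,v1)
Op 7: gossip N0<->N3 -> N0.N0=(alive,v0) N0.N1=(alive,v0) N0.N2=(alive,v1) N0.N3=(suspect,v1) | N3.N0=(alive,v0) N3.N1=(alive,v0) N3.N2=(alive,v1) N3.N3=(suspect,v1)
Op 8: N3 marks N1=suspect -> (suspect,v1)
Op 9: gossip N0<->N2 -> N0.N0=(alive,v0) N0.N1=(alive,v0) N0.N2=(alive,v1) N0.N3=(suspect,v1) | N2.N0=(alive,v0) N2.N1=(alive,v0) N2.N2=(alive,v1) N2.N3=(suspect,v1)
Op 10: N0 marks N0=dead -> (dead,v1)
Op 11: N3 marks N3=dead -> (dead,v2)
Op 12: N1 marks N2=alive -> (alive,v3)

Answer: alive 1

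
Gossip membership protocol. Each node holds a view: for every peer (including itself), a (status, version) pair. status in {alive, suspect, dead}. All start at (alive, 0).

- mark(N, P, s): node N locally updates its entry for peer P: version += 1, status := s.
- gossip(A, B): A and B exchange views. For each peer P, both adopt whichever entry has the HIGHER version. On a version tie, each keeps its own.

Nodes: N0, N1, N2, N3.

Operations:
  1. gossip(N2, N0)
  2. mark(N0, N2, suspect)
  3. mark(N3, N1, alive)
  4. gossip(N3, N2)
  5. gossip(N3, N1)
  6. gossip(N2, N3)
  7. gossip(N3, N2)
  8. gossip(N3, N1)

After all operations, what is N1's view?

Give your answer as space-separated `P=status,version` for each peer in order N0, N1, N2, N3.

Answer: N0=alive,0 N1=alive,1 N2=alive,0 N3=alive,0

Derivation:
Op 1: gossip N2<->N0 -> N2.N0=(alive,v0) N2.N1=(alive,v0) N2.N2=(alive,v0) N2.N3=(alive,v0) | N0.N0=(alive,v0) N0.N1=(alive,v0) N0.N2=(alive,v0) N0.N3=(alive,v0)
Op 2: N0 marks N2=suspect -> (suspect,v1)
Op 3: N3 marks N1=alive -> (alive,v1)
Op 4: gossip N3<->N2 -> N3.N0=(alive,v0) N3.N1=(alive,v1) N3.N2=(alive,v0) N3.N3=(alive,v0) | N2.N0=(alive,v0) N2.N1=(alive,v1) N2.N2=(alive,v0) N2.N3=(alive,v0)
Op 5: gossip N3<->N1 -> N3.N0=(alive,v0) N3.N1=(alive,v1) N3.N2=(alive,v0) N3.N3=(alive,v0) | N1.N0=(alive,v0) N1.N1=(alive,v1) N1.N2=(alive,v0) N1.N3=(alive,v0)
Op 6: gossip N2<->N3 -> N2.N0=(alive,v0) N2.N1=(alive,v1) N2.N2=(alive,v0) N2.N3=(alive,v0) | N3.N0=(alive,v0) N3.N1=(alive,v1) N3.N2=(alive,v0) N3.N3=(alive,v0)
Op 7: gossip N3<->N2 -> N3.N0=(alive,v0) N3.N1=(alive,v1) N3.N2=(alive,v0) N3.N3=(alive,v0) | N2.N0=(alive,v0) N2.N1=(alive,v1) N2.N2=(alive,v0) N2.N3=(alive,v0)
Op 8: gossip N3<->N1 -> N3.N0=(alive,v0) N3.N1=(alive,v1) N3.N2=(alive,v0) N3.N3=(alive,v0) | N1.N0=(alive,v0) N1.N1=(alive,v1) N1.N2=(alive,v0) N1.N3=(alive,v0)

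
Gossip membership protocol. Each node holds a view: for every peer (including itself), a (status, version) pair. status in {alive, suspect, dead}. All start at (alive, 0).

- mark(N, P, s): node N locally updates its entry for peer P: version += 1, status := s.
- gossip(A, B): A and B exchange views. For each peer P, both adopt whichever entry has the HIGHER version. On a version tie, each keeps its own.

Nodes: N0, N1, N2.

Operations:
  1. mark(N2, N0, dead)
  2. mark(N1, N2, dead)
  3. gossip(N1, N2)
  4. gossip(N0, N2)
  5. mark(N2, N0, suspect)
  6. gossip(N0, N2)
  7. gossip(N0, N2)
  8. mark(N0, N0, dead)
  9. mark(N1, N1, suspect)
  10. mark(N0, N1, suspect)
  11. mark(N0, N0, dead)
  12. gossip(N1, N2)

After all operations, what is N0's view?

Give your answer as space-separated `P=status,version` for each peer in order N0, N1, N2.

Op 1: N2 marks N0=dead -> (dead,v1)
Op 2: N1 marks N2=dead -> (dead,v1)
Op 3: gossip N1<->N2 -> N1.N0=(dead,v1) N1.N1=(alive,v0) N1.N2=(dead,v1) | N2.N0=(dead,v1) N2.N1=(alive,v0) N2.N2=(dead,v1)
Op 4: gossip N0<->N2 -> N0.N0=(dead,v1) N0.N1=(alive,v0) N0.N2=(dead,v1) | N2.N0=(dead,v1) N2.N1=(alive,v0) N2.N2=(dead,v1)
Op 5: N2 marks N0=suspect -> (suspect,v2)
Op 6: gossip N0<->N2 -> N0.N0=(suspect,v2) N0.N1=(alive,v0) N0.N2=(dead,v1) | N2.N0=(suspect,v2) N2.N1=(alive,v0) N2.N2=(dead,v1)
Op 7: gossip N0<->N2 -> N0.N0=(suspect,v2) N0.N1=(alive,v0) N0.N2=(dead,v1) | N2.N0=(suspect,v2) N2.N1=(alive,v0) N2.N2=(dead,v1)
Op 8: N0 marks N0=dead -> (dead,v3)
Op 9: N1 marks N1=suspect -> (suspect,v1)
Op 10: N0 marks N1=suspect -> (suspect,v1)
Op 11: N0 marks N0=dead -> (dead,v4)
Op 12: gossip N1<->N2 -> N1.N0=(suspect,v2) N1.N1=(suspect,v1) N1.N2=(dead,v1) | N2.N0=(suspect,v2) N2.N1=(suspect,v1) N2.N2=(dead,v1)

Answer: N0=dead,4 N1=suspect,1 N2=dead,1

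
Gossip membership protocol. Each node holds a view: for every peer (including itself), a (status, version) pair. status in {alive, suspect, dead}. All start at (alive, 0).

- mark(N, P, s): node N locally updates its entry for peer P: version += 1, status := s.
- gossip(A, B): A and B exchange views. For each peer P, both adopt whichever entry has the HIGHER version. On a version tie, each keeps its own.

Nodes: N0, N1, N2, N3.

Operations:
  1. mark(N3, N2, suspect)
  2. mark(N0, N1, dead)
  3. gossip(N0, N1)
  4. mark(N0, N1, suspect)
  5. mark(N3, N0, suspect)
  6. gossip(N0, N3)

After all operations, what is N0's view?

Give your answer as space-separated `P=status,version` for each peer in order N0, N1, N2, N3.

Answer: N0=suspect,1 N1=suspect,2 N2=suspect,1 N3=alive,0

Derivation:
Op 1: N3 marks N2=suspect -> (suspect,v1)
Op 2: N0 marks N1=dead -> (dead,v1)
Op 3: gossip N0<->N1 -> N0.N0=(alive,v0) N0.N1=(dead,v1) N0.N2=(alive,v0) N0.N3=(alive,v0) | N1.N0=(alive,v0) N1.N1=(dead,v1) N1.N2=(alive,v0) N1.N3=(alive,v0)
Op 4: N0 marks N1=suspect -> (suspect,v2)
Op 5: N3 marks N0=suspect -> (suspect,v1)
Op 6: gossip N0<->N3 -> N0.N0=(suspect,v1) N0.N1=(suspect,v2) N0.N2=(suspect,v1) N0.N3=(alive,v0) | N3.N0=(suspect,v1) N3.N1=(suspect,v2) N3.N2=(suspect,v1) N3.N3=(alive,v0)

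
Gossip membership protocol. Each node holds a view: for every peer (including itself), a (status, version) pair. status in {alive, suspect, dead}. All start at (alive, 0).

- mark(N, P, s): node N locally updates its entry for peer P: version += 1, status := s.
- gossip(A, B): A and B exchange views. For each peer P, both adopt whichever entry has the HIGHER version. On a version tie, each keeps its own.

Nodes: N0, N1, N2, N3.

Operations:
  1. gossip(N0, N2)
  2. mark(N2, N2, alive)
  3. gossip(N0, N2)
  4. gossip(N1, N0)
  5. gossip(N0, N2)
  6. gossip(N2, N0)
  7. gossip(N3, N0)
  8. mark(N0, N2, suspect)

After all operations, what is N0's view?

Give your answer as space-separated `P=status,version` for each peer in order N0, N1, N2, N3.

Answer: N0=alive,0 N1=alive,0 N2=suspect,2 N3=alive,0

Derivation:
Op 1: gossip N0<->N2 -> N0.N0=(alive,v0) N0.N1=(alive,v0) N0.N2=(alive,v0) N0.N3=(alive,v0) | N2.N0=(alive,v0) N2.N1=(alive,v0) N2.N2=(alive,v0) N2.N3=(alive,v0)
Op 2: N2 marks N2=alive -> (alive,v1)
Op 3: gossip N0<->N2 -> N0.N0=(alive,v0) N0.N1=(alive,v0) N0.N2=(alive,v1) N0.N3=(alive,v0) | N2.N0=(alive,v0) N2.N1=(alive,v0) N2.N2=(alive,v1) N2.N3=(alive,v0)
Op 4: gossip N1<->N0 -> N1.N0=(alive,v0) N1.N1=(alive,v0) N1.N2=(alive,v1) N1.N3=(alive,v0) | N0.N0=(alive,v0) N0.N1=(alive,v0) N0.N2=(alive,v1) N0.N3=(alive,v0)
Op 5: gossip N0<->N2 -> N0.N0=(alive,v0) N0.N1=(alive,v0) N0.N2=(alive,v1) N0.N3=(alive,v0) | N2.N0=(alive,v0) N2.N1=(alive,v0) N2.N2=(alive,v1) N2.N3=(alive,v0)
Op 6: gossip N2<->N0 -> N2.N0=(alive,v0) N2.N1=(alive,v0) N2.N2=(alive,v1) N2.N3=(alive,v0) | N0.N0=(alive,v0) N0.N1=(alive,v0) N0.N2=(alive,v1) N0.N3=(alive,v0)
Op 7: gossip N3<->N0 -> N3.N0=(alive,v0) N3.N1=(alive,v0) N3.N2=(alive,v1) N3.N3=(alive,v0) | N0.N0=(alive,v0) N0.N1=(alive,v0) N0.N2=(alive,v1) N0.N3=(alive,v0)
Op 8: N0 marks N2=suspect -> (suspect,v2)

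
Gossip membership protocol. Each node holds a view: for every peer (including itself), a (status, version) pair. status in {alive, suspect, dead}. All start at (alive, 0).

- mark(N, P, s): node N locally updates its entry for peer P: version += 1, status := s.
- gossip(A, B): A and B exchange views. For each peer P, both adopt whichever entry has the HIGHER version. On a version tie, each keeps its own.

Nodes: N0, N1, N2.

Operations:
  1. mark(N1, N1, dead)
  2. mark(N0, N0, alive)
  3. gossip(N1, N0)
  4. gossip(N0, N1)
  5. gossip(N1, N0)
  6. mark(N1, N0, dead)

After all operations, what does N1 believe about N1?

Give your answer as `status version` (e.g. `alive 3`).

Answer: dead 1

Derivation:
Op 1: N1 marks N1=dead -> (dead,v1)
Op 2: N0 marks N0=alive -> (alive,v1)
Op 3: gossip N1<->N0 -> N1.N0=(alive,v1) N1.N1=(dead,v1) N1.N2=(alive,v0) | N0.N0=(alive,v1) N0.N1=(dead,v1) N0.N2=(alive,v0)
Op 4: gossip N0<->N1 -> N0.N0=(alive,v1) N0.N1=(dead,v1) N0.N2=(alive,v0) | N1.N0=(alive,v1) N1.N1=(dead,v1) N1.N2=(alive,v0)
Op 5: gossip N1<->N0 -> N1.N0=(alive,v1) N1.N1=(dead,v1) N1.N2=(alive,v0) | N0.N0=(alive,v1) N0.N1=(dead,v1) N0.N2=(alive,v0)
Op 6: N1 marks N0=dead -> (dead,v2)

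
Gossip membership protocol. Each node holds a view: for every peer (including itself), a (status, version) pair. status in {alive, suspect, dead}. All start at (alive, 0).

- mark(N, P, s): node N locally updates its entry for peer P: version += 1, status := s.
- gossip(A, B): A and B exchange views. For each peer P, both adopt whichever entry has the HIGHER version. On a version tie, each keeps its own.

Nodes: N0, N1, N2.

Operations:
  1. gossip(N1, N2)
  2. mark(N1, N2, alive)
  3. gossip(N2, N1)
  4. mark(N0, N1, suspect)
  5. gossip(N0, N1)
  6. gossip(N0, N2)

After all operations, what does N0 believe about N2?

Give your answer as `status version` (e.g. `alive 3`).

Answer: alive 1

Derivation:
Op 1: gossip N1<->N2 -> N1.N0=(alive,v0) N1.N1=(alive,v0) N1.N2=(alive,v0) | N2.N0=(alive,v0) N2.N1=(alive,v0) N2.N2=(alive,v0)
Op 2: N1 marks N2=alive -> (alive,v1)
Op 3: gossip N2<->N1 -> N2.N0=(alive,v0) N2.N1=(alive,v0) N2.N2=(alive,v1) | N1.N0=(alive,v0) N1.N1=(alive,v0) N1.N2=(alive,v1)
Op 4: N0 marks N1=suspect -> (suspect,v1)
Op 5: gossip N0<->N1 -> N0.N0=(alive,v0) N0.N1=(suspect,v1) N0.N2=(alive,v1) | N1.N0=(alive,v0) N1.N1=(suspect,v1) N1.N2=(alive,v1)
Op 6: gossip N0<->N2 -> N0.N0=(alive,v0) N0.N1=(suspect,v1) N0.N2=(alive,v1) | N2.N0=(alive,v0) N2.N1=(suspect,v1) N2.N2=(alive,v1)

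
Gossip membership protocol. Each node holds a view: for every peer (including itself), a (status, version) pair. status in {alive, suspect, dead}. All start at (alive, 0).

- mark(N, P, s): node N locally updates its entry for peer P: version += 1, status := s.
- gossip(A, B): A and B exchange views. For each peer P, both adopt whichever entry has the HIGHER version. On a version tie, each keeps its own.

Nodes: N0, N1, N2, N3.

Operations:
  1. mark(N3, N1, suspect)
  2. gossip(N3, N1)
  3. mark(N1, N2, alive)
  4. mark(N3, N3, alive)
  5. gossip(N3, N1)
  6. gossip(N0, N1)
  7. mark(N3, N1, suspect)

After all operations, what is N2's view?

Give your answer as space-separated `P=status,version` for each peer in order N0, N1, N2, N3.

Answer: N0=alive,0 N1=alive,0 N2=alive,0 N3=alive,0

Derivation:
Op 1: N3 marks N1=suspect -> (suspect,v1)
Op 2: gossip N3<->N1 -> N3.N0=(alive,v0) N3.N1=(suspect,v1) N3.N2=(alive,v0) N3.N3=(alive,v0) | N1.N0=(alive,v0) N1.N1=(suspect,v1) N1.N2=(alive,v0) N1.N3=(alive,v0)
Op 3: N1 marks N2=alive -> (alive,v1)
Op 4: N3 marks N3=alive -> (alive,v1)
Op 5: gossip N3<->N1 -> N3.N0=(alive,v0) N3.N1=(suspect,v1) N3.N2=(alive,v1) N3.N3=(alive,v1) | N1.N0=(alive,v0) N1.N1=(suspect,v1) N1.N2=(alive,v1) N1.N3=(alive,v1)
Op 6: gossip N0<->N1 -> N0.N0=(alive,v0) N0.N1=(suspect,v1) N0.N2=(alive,v1) N0.N3=(alive,v1) | N1.N0=(alive,v0) N1.N1=(suspect,v1) N1.N2=(alive,v1) N1.N3=(alive,v1)
Op 7: N3 marks N1=suspect -> (suspect,v2)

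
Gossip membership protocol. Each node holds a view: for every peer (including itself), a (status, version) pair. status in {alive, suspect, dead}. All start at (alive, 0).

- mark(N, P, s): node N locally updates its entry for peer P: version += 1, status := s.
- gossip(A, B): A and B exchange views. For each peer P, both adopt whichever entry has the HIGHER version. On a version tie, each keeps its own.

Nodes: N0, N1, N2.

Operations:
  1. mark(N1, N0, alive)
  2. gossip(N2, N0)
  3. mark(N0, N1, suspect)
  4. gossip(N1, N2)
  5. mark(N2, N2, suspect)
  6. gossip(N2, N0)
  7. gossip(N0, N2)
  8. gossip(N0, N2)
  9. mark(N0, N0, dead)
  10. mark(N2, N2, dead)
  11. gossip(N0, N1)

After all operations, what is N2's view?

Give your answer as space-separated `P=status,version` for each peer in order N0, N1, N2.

Op 1: N1 marks N0=alive -> (alive,v1)
Op 2: gossip N2<->N0 -> N2.N0=(alive,v0) N2.N1=(alive,v0) N2.N2=(alive,v0) | N0.N0=(alive,v0) N0.N1=(alive,v0) N0.N2=(alive,v0)
Op 3: N0 marks N1=suspect -> (suspect,v1)
Op 4: gossip N1<->N2 -> N1.N0=(alive,v1) N1.N1=(alive,v0) N1.N2=(alive,v0) | N2.N0=(alive,v1) N2.N1=(alive,v0) N2.N2=(alive,v0)
Op 5: N2 marks N2=suspect -> (suspect,v1)
Op 6: gossip N2<->N0 -> N2.N0=(alive,v1) N2.N1=(suspect,v1) N2.N2=(suspect,v1) | N0.N0=(alive,v1) N0.N1=(suspect,v1) N0.N2=(suspect,v1)
Op 7: gossip N0<->N2 -> N0.N0=(alive,v1) N0.N1=(suspect,v1) N0.N2=(suspect,v1) | N2.N0=(alive,v1) N2.N1=(suspect,v1) N2.N2=(suspect,v1)
Op 8: gossip N0<->N2 -> N0.N0=(alive,v1) N0.N1=(suspect,v1) N0.N2=(suspect,v1) | N2.N0=(alive,v1) N2.N1=(suspect,v1) N2.N2=(suspect,v1)
Op 9: N0 marks N0=dead -> (dead,v2)
Op 10: N2 marks N2=dead -> (dead,v2)
Op 11: gossip N0<->N1 -> N0.N0=(dead,v2) N0.N1=(suspect,v1) N0.N2=(suspect,v1) | N1.N0=(dead,v2) N1.N1=(suspect,v1) N1.N2=(suspect,v1)

Answer: N0=alive,1 N1=suspect,1 N2=dead,2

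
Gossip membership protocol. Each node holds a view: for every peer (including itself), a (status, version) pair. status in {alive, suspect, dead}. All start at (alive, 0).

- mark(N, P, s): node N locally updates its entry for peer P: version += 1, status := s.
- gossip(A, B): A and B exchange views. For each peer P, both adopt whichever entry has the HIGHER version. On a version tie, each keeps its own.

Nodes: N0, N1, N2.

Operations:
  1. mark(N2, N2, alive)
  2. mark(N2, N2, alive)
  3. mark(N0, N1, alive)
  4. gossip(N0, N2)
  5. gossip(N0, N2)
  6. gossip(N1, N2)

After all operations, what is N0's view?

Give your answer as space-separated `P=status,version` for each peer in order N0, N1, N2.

Answer: N0=alive,0 N1=alive,1 N2=alive,2

Derivation:
Op 1: N2 marks N2=alive -> (alive,v1)
Op 2: N2 marks N2=alive -> (alive,v2)
Op 3: N0 marks N1=alive -> (alive,v1)
Op 4: gossip N0<->N2 -> N0.N0=(alive,v0) N0.N1=(alive,v1) N0.N2=(alive,v2) | N2.N0=(alive,v0) N2.N1=(alive,v1) N2.N2=(alive,v2)
Op 5: gossip N0<->N2 -> N0.N0=(alive,v0) N0.N1=(alive,v1) N0.N2=(alive,v2) | N2.N0=(alive,v0) N2.N1=(alive,v1) N2.N2=(alive,v2)
Op 6: gossip N1<->N2 -> N1.N0=(alive,v0) N1.N1=(alive,v1) N1.N2=(alive,v2) | N2.N0=(alive,v0) N2.N1=(alive,v1) N2.N2=(alive,v2)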